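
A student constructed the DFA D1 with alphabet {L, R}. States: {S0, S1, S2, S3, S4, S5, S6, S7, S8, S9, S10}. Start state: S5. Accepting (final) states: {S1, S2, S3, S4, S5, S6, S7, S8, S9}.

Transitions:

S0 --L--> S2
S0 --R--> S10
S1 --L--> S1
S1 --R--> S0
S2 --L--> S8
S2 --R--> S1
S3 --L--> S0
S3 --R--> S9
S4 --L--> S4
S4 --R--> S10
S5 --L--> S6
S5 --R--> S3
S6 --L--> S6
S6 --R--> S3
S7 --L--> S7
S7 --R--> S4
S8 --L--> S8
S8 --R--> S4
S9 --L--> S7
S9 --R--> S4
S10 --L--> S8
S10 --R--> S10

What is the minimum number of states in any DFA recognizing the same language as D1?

5

Every state is reachable, so we keep all 11.
P0 = {S1,S2,S3,S4,S5,S6,S7,S8,S9} | {S0,S10}.
Split {S1,S2,S3,S4,S5,S6,S7,S8,S9} by δ(·,L) → {S1,S2,S4,S5,S6,S7,S8,S9} and {S3}.
On input R, block {S1,S2,S4,S5,S6,S7,S8,S9} splits into {S2,S7,S8,S9} and {S1,S4} and {S5,S6}.
No further refinement is possible. Final partition (5 blocks): {S2,S7,S8,S9} | {S0,S10} | {S3} | {S1,S4} | {S5,S6}.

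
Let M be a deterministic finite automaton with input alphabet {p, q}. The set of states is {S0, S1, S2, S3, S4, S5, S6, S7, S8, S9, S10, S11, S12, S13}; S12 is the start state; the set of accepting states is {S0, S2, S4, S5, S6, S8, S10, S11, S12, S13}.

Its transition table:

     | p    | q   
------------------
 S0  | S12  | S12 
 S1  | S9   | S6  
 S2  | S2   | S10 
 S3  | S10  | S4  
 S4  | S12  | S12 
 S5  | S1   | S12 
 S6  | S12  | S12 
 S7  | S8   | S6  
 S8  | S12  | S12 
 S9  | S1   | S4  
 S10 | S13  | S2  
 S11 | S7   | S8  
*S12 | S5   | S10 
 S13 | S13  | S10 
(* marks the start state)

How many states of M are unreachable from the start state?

BFS from S12 reaches {S1, S2, S4, S5, S6, S9, S10, S12, S13}; the 5 state(s) S0, S3, S7, S8, S11 are never visited.

5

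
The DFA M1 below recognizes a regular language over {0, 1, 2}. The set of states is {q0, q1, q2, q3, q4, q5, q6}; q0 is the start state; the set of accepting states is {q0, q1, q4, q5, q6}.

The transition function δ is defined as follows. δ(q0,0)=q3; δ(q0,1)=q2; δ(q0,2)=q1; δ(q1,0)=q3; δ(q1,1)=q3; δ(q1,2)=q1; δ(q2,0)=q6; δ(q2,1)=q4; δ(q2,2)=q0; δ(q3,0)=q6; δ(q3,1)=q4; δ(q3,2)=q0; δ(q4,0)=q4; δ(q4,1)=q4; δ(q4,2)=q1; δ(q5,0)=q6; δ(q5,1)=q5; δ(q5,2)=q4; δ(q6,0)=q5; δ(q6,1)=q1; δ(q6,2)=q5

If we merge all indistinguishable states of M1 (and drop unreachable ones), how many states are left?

All states are reachable from the start state.
Start with accepting vs non-accepting: {q0,q1,q4,q5,q6} | {q2,q3}.
On input 0, block {q0,q1,q4,q5,q6} splits into {q4,q5,q6} and {q0,q1}.
Split {q4,q5,q6} by δ(·,1) → {q4,q5} and {q6}.
Split {q4,q5} by δ(·,0) → {q4} and {q5}.
Stable partition: {q4} | {q2,q3} | {q0,q1} | {q6} | {q5} — 5 equivalence classes.

5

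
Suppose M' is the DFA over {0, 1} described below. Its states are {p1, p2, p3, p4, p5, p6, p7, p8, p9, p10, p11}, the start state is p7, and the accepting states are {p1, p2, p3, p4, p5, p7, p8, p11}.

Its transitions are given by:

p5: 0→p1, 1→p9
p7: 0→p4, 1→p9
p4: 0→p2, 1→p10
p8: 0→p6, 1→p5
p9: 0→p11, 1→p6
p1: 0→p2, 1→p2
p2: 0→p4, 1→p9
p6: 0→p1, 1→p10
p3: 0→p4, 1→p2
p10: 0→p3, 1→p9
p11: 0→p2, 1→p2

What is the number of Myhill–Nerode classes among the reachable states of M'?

3

Reachable states from the start: {p1,p2,p3,p4,p6,p7,p9,p10,p11}. Unreachable: {p5,p8} — drop them.
Start with accepting vs non-accepting: {p1,p2,p3,p4,p7,p11} | {p6,p9,p10}.
Split {p1,p2,p3,p4,p7,p11} by δ(·,1) → {p1,p3,p11} and {p2,p4,p7}.
No further refinement is possible. Final partition (3 blocks): {p1,p3,p11} | {p6,p9,p10} | {p2,p4,p7}.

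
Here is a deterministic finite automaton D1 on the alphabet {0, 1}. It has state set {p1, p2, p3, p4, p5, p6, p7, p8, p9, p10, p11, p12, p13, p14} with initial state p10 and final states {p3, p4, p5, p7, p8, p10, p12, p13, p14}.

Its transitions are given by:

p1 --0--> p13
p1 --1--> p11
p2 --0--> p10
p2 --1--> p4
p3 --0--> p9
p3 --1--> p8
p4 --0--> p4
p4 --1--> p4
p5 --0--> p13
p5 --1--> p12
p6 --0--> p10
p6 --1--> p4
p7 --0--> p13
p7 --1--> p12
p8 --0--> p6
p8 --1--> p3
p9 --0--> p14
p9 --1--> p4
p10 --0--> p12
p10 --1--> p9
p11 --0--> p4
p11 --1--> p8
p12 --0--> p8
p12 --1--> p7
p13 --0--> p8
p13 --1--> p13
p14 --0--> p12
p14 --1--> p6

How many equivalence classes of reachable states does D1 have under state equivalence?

States {p1,p2,p5,p11} cannot be reached from the start state, so discard them.
Initial partition by acceptance: {p3,p4,p7,p8,p10,p12,p13,p14} | {p6,p9}.
Split {p3,p4,p7,p8,p10,p12,p13,p14} by δ(·,0) → {p4,p7,p10,p12,p13,p14} and {p3,p8}.
On input 0, block {p4,p7,p10,p12,p13,p14} splits into {p4,p7,p10,p14} and {p12,p13}.
On input 0, block {p4,p7,p10,p14} splits into {p7,p10,p14} and {p4}.
On input 1, block {p7,p10,p14} splits into {p10,p14} and {p7}.
Refine {p12,p13} on symbol 1: members go to different blocks, giving {p12} and {p13}.
The partition is now stable with 7 blocks: {p10,p14} | {p6,p9} | {p3,p8} | {p12} | {p4} | {p7} | {p13}.

7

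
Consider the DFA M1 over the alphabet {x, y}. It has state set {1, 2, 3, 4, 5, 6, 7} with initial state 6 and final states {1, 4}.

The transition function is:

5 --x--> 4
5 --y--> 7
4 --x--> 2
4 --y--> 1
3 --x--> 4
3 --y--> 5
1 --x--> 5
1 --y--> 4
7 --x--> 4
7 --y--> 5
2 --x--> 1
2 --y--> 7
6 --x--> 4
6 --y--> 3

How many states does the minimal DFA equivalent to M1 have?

All states are reachable from the start state.
P0 = {1,4} | {2,3,5,6,7}.
No further refinement is possible. Final partition (2 blocks): {1,4} | {2,3,5,6,7}.

2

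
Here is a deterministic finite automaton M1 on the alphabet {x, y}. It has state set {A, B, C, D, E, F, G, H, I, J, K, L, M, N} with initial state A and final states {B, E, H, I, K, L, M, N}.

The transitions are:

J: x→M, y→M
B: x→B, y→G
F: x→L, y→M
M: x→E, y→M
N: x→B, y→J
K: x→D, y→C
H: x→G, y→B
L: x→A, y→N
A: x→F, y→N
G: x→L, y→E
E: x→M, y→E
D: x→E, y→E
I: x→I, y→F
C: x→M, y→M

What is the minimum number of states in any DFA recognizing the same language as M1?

States {C,D,H,I,K} cannot be reached from the start state, so discard them.
P0 = {B,E,L,M,N} | {A,F,G,J}.
Refine {B,E,L,M,N} on symbol x: members go to different blocks, giving {B,E,M,N} and {L}.
Refine {B,E,M,N} on symbol y: members go to different blocks, giving {B,N} and {E,M}.
On input x, block {A,F,G,J} splits into {F,G} and {A} and {J}.
Refine {B,N} on symbol y: members go to different blocks, giving {B} and {N}.
No further refinement is possible. Final partition (7 blocks): {B} | {F,G} | {L} | {E,M} | {A} | {J} | {N}.

7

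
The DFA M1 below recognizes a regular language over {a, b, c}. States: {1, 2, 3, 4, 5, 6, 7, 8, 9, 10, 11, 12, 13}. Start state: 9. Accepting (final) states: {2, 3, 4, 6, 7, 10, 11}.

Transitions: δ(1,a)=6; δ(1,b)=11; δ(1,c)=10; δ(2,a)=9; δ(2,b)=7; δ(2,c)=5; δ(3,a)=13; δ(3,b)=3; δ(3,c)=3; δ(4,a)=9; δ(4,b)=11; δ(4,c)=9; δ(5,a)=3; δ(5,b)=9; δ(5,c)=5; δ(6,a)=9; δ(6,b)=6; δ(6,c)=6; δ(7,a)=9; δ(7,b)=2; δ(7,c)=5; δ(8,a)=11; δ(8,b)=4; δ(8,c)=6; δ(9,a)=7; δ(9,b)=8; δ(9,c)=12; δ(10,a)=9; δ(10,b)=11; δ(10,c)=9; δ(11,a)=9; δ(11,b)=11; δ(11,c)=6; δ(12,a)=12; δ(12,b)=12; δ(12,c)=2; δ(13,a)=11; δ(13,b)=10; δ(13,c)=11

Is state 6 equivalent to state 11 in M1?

Yes

First remove the unreachable states {1}; 12 states remain.
Start with accepting vs non-accepting: {2,3,4,6,7,10,11} | {5,8,9,12,13}.
Refine {2,3,4,6,7,10,11} on symbol c: members go to different blocks, giving {2,4,7,10} and {3,6,11}.
Split {2,4,7,10} by δ(·,b) → {2,7} and {4,10}.
On input a, block {5,8,9,12,13} splits into {5,8,13} and {9} and {12}.
Split {5,8,13} by δ(·,b) → {8,13} and {5}.
On input a, block {3,6,11} splits into {6,11} and {3}.
No further refinement is possible. Final partition (8 blocks): {2,7} | {8,13} | {6,11} | {4,10} | {9} | {12} | {5} | {3}.
6 and 11 lie in the same block of the stable partition, so they are equivalent — no string distinguishes them.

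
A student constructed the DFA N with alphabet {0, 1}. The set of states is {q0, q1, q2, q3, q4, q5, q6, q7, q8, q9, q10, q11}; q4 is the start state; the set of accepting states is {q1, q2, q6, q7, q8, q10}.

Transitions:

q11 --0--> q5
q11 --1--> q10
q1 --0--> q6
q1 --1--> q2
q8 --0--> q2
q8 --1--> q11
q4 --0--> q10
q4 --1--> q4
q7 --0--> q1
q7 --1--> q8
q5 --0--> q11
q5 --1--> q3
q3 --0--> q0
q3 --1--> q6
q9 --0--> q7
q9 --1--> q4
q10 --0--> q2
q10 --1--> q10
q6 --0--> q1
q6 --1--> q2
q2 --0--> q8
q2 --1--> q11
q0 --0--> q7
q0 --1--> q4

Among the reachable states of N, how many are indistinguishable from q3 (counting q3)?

Reachable states from the start: {q0,q1,q2,q3,q4,q5,q6,q7,q8,q10,q11}. Unreachable: {q9} — drop them.
Initial partition by acceptance: {q1,q2,q6,q7,q8,q10} | {q0,q3,q4,q5,q11}.
Refine {q1,q2,q6,q7,q8,q10} on symbol 1: members go to different blocks, giving {q1,q6,q7,q10} and {q2,q8}.
Split {q1,q6,q7,q10} by δ(·,0) → {q1,q6,q7} and {q10}.
On input 0, block {q0,q3,q4,q5,q11} splits into {q3,q5,q11} and {q0} and {q4}.
On input 0, block {q3,q5,q11} splits into {q5,q11} and {q3}.
On input 1, block {q5,q11} splits into {q5} and {q11}.
The partition is now stable with 8 blocks: {q1,q6,q7} | {q5} | {q2,q8} | {q10} | {q0} | {q4} | {q3} | {q11}.
State q3 belongs to the block {q3}, which has 1 states.

1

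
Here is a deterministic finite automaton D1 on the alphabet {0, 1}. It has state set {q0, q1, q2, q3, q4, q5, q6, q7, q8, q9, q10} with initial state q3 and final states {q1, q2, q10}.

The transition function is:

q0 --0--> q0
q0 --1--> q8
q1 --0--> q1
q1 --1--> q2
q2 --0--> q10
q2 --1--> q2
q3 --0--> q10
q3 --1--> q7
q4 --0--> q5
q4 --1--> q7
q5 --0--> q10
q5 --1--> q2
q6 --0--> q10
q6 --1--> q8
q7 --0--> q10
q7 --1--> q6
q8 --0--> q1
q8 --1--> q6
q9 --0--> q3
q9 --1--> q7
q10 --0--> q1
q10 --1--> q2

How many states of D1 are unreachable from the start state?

4

No path from q3 leads to q0, q4, q5, q9; the other 7 states are all reachable.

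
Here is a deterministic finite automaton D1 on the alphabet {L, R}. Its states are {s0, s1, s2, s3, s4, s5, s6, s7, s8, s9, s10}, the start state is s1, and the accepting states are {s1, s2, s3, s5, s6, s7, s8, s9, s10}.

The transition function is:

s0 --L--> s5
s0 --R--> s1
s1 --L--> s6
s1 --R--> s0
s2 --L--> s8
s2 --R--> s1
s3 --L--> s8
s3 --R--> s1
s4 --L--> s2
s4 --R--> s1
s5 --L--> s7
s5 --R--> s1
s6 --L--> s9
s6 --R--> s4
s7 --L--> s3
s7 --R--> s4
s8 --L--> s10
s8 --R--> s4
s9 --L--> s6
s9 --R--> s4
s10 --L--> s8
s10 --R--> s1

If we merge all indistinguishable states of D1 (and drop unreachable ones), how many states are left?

All states are reachable from the start state.
Start with accepting vs non-accepting: {s1,s2,s3,s5,s6,s7,s8,s9,s10} | {s0,s4}.
Split {s1,s2,s3,s5,s6,s7,s8,s9,s10} by δ(·,R) → {s1,s6,s7,s8,s9} and {s2,s3,s5,s10}.
On input L, block {s1,s6,s7,s8,s9} splits into {s1,s6,s9} and {s7,s8}.
Stable partition: {s1,s6,s9} | {s0,s4} | {s2,s3,s5,s10} | {s7,s8} — 4 equivalence classes.

4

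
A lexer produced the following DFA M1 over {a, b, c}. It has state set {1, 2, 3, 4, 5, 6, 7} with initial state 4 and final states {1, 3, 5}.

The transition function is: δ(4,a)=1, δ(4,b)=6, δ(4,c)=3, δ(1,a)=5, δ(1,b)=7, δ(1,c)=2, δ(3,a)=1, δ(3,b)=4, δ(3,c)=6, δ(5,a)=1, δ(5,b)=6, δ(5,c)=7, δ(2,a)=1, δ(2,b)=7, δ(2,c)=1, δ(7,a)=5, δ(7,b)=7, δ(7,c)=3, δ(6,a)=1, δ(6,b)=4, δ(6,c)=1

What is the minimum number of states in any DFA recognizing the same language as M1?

Initial partition by acceptance: {1,3,5} | {2,4,6,7}.
No further refinement is possible. Final partition (2 blocks): {1,3,5} | {2,4,6,7}.

2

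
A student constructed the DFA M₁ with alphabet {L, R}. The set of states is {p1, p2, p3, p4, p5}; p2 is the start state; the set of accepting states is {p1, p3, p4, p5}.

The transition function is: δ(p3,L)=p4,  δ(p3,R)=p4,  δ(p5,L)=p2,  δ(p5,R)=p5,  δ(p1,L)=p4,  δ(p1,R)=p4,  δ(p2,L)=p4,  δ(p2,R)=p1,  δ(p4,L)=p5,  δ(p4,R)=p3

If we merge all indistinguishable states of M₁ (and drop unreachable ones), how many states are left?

4

Every state is reachable, so we keep all 5.
Start with accepting vs non-accepting: {p1,p3,p4,p5} | {p2}.
Refine {p1,p3,p4,p5} on symbol L: members go to different blocks, giving {p1,p3,p4} and {p5}.
Refine {p1,p3,p4} on symbol L: members go to different blocks, giving {p1,p3} and {p4}.
Stable partition: {p1,p3} | {p2} | {p5} | {p4} — 4 equivalence classes.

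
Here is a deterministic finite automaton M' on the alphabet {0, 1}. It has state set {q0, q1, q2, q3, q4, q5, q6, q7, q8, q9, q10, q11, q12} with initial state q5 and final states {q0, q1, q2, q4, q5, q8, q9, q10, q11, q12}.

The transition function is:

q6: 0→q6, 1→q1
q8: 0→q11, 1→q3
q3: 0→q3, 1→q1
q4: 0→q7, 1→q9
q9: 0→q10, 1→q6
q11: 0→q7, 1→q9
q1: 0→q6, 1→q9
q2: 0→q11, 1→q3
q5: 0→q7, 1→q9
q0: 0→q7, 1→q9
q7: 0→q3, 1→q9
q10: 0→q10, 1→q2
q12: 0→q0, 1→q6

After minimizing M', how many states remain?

Reachable states from the start: {q1,q2,q3,q5,q6,q7,q9,q10,q11}. Unreachable: {q0,q4,q8,q12} — drop them.
Initial partition by acceptance: {q1,q2,q5,q9,q10,q11} | {q3,q6,q7}.
On input 0, block {q1,q2,q5,q9,q10,q11} splits into {q1,q5,q11} and {q2,q9,q10}.
Refine {q3,q6,q7} on symbol 1: members go to different blocks, giving {q3,q6} and {q7}.
Split {q1,q5,q11} by δ(·,0) → {q5,q11} and {q1}.
Split {q2,q9,q10} by δ(·,0) → {q9,q10} and {q2}.
On input 1, block {q9,q10} splits into {q9} and {q10}.
The partition is now stable with 7 blocks: {q5,q11} | {q3,q6} | {q9} | {q7} | {q1} | {q2} | {q10}.

7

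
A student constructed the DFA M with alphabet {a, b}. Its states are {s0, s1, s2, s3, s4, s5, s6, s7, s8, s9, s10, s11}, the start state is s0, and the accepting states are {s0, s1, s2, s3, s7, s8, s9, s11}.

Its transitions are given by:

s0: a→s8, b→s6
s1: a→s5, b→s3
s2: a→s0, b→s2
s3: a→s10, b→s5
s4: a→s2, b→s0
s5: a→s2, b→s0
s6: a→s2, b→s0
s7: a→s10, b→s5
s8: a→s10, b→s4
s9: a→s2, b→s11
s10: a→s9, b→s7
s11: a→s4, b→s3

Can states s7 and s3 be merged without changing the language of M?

Reachable states from the start: {s0,s2,s3,s4,s5,s6,s7,s8,s9,s10,s11}. Unreachable: {s1} — drop them.
Initial partition by acceptance: {s0,s2,s3,s7,s8,s9,s11} | {s4,s5,s6,s10}.
On input a, block {s0,s2,s3,s7,s8,s9,s11} splits into {s3,s7,s8,s11} and {s0,s2,s9}.
Refine {s3,s7,s8,s11} on symbol b: members go to different blocks, giving {s3,s7,s8} and {s11}.
Refine {s4,s5,s6,s10} on symbol b: members go to different blocks, giving {s4,s5,s6} and {s10}.
Split {s0,s2,s9} by δ(·,a) → {s2,s9} and {s0}.
Split {s2,s9} by δ(·,a) → {s2} and {s9}.
No further refinement is possible. Final partition (7 blocks): {s3,s7,s8} | {s4,s5,s6} | {s2} | {s11} | {s10} | {s0} | {s9}.
s7 and s3 lie in the same block of the stable partition, so they are equivalent — no string distinguishes them.

Yes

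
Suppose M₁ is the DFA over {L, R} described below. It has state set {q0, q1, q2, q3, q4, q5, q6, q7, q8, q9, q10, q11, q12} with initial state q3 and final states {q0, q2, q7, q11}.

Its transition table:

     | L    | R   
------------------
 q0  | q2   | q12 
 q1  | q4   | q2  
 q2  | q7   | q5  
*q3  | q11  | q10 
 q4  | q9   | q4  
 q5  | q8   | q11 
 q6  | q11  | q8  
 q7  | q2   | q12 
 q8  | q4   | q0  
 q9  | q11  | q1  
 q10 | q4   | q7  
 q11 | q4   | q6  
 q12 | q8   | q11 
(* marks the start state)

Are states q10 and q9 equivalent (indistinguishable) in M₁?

No

Every state is reachable, so we keep all 13.
Start with accepting vs non-accepting: {q0,q2,q7,q11} | {q1,q3,q4,q5,q6,q8,q9,q10,q12}.
Split {q0,q2,q7,q11} by δ(·,L) → {q0,q2,q7} and {q11}.
On input L, block {q1,q3,q4,q5,q6,q8,q9,q10,q12} splits into {q1,q4,q5,q8,q10,q12} and {q3,q6,q9}.
Split {q1,q4,q5,q8,q10,q12} by δ(·,L) → {q1,q5,q8,q10,q12} and {q4}.
Split {q1,q5,q8,q10,q12} by δ(·,L) → {q1,q8,q10} and {q5,q12}.
No further refinement is possible. Final partition (6 blocks): {q0,q2,q7} | {q1,q8,q10} | {q11} | {q3,q6,q9} | {q4} | {q5,q12}.
q10 and q9 end up in different blocks, so they are distinguishable. For instance, the string 'L' is accepted from only q9.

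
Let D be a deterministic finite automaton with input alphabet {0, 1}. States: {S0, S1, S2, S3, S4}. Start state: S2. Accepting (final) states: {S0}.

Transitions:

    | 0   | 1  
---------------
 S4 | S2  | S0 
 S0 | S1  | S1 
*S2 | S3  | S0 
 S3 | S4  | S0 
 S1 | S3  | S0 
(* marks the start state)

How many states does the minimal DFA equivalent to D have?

2

P0 = {S0} | {S1,S2,S3,S4}.
Stable partition: {S0} | {S1,S2,S3,S4} — 2 equivalence classes.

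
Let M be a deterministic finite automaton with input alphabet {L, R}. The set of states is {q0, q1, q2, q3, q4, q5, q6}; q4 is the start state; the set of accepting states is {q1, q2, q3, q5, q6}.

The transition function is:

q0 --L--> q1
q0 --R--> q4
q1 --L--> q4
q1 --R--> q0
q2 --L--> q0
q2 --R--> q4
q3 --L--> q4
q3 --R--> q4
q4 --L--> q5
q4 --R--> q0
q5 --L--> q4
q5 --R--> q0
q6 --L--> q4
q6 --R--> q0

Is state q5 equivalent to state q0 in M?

States {q2,q3,q6} cannot be reached from the start state, so discard them.
P0 = {q1,q5} | {q0,q4}.
Stable partition: {q1,q5} | {q0,q4} — 2 equivalence classes.
q5 and q0 end up in different blocks, so they are distinguishable. For instance, the string 'ε' is accepted from only q5.

No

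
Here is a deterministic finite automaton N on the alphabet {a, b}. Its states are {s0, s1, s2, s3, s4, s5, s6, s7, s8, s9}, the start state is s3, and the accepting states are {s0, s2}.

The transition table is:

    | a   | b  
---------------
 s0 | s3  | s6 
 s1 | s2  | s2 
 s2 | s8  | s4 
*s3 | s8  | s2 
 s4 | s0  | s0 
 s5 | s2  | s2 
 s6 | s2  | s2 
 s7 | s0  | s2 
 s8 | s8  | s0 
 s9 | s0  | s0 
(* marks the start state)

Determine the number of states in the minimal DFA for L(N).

States {s1,s5,s7,s9} cannot be reached from the start state, so discard them.
Initial partition by acceptance: {s0,s2} | {s3,s4,s6,s8}.
On input a, block {s3,s4,s6,s8} splits into {s3,s8} and {s4,s6}.
No further refinement is possible. Final partition (3 blocks): {s0,s2} | {s3,s8} | {s4,s6}.

3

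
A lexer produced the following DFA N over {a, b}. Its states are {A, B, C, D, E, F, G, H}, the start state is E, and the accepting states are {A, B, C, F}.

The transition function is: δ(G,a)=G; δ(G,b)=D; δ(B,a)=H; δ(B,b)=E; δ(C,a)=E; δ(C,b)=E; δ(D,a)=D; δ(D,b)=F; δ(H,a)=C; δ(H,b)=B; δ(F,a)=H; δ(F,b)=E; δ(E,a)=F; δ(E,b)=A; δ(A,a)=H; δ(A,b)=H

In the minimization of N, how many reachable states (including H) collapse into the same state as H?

2

Reachable states from the start: {A,B,C,E,F,H}. Unreachable: {D,G} — drop them.
P0 = {A,B,C,F} | {E,H}.
Stable partition: {A,B,C,F} | {E,H} — 2 equivalence classes.
State H belongs to the block {E,H}, which has 2 states.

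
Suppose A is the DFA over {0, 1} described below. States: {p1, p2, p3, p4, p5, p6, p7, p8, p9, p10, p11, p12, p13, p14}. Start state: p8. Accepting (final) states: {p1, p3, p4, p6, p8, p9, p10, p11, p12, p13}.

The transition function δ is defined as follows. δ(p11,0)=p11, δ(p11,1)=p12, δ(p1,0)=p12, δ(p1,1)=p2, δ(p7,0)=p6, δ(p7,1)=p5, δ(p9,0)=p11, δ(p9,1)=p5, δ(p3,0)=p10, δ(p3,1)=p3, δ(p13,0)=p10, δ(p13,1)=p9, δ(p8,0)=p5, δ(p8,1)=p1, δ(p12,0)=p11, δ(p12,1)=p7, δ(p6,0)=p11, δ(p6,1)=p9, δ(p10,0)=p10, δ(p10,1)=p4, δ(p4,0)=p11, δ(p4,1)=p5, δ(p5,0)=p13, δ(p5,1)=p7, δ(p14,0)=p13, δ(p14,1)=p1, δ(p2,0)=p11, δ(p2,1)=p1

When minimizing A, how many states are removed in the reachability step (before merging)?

BFS from p8 reaches {p1, p2, p4, p5, p6, p7, p8, p9, p10, p11, p12, p13}; the 2 state(s) p3, p14 are never visited.

2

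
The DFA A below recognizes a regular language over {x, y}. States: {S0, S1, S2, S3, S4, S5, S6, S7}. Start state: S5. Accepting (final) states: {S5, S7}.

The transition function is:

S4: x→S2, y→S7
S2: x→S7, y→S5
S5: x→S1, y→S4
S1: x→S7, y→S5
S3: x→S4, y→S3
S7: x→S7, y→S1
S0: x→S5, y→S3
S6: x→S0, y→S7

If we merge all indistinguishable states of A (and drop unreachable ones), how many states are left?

4

Reachable states from the start: {S1,S2,S4,S5,S7}. Unreachable: {S0,S3,S6} — drop them.
Initial partition by acceptance: {S5,S7} | {S1,S2,S4}.
Refine {S5,S7} on symbol x: members go to different blocks, giving {S5} and {S7}.
On input x, block {S1,S2,S4} splits into {S1,S2} and {S4}.
The partition is now stable with 4 blocks: {S5} | {S1,S2} | {S7} | {S4}.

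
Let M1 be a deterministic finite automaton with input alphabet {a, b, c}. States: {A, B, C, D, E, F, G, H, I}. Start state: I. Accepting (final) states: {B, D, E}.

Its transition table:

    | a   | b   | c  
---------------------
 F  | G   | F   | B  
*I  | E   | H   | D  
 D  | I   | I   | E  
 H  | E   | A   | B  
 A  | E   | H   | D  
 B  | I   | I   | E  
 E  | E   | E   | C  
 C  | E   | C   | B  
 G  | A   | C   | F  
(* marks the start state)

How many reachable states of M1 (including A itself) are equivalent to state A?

4

States {F,G} cannot be reached from the start state, so discard them.
Start with accepting vs non-accepting: {B,D,E} | {A,C,H,I}.
Split {B,D,E} by δ(·,a) → {B,D} and {E}.
The partition is now stable with 3 blocks: {B,D} | {A,C,H,I} | {E}.
State A belongs to the block {A,C,H,I}, which has 4 states.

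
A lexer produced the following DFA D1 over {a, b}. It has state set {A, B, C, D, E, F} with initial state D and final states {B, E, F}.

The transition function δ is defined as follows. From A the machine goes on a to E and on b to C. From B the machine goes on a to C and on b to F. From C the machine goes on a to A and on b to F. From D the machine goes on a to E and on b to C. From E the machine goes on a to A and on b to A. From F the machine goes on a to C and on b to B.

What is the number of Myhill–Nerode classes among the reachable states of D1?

P0 = {B,E,F} | {A,C,D}.
Split {B,E,F} by δ(·,b) → {B,F} and {E}.
Refine {A,C,D} on symbol a: members go to different blocks, giving {A,D} and {C}.
Stable partition: {B,F} | {A,D} | {E} | {C} — 4 equivalence classes.

4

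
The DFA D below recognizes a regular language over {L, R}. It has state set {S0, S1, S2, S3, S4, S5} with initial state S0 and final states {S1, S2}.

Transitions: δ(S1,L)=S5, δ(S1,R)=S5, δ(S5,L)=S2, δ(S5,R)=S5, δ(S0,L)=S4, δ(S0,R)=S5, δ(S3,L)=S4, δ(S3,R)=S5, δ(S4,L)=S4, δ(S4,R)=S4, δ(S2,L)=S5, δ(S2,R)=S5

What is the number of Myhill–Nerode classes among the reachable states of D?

Reachable states from the start: {S0,S2,S4,S5}. Unreachable: {S1,S3} — drop them.
P0 = {S2} | {S0,S4,S5}.
Refine {S0,S4,S5} on symbol L: members go to different blocks, giving {S0,S4} and {S5}.
Refine {S0,S4} on symbol R: members go to different blocks, giving {S0} and {S4}.
Stable partition: {S2} | {S0} | {S5} | {S4} — 4 equivalence classes.

4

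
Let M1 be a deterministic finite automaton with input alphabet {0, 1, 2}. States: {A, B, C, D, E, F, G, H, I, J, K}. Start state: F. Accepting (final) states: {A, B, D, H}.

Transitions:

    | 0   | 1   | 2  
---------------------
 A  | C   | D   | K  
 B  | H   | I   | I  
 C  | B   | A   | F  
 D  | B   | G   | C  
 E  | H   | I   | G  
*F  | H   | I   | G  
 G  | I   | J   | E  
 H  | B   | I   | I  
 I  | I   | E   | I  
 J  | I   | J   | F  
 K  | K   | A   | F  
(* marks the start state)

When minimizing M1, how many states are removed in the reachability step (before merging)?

No path from F leads to A, C, D, K; the other 7 states are all reachable.

4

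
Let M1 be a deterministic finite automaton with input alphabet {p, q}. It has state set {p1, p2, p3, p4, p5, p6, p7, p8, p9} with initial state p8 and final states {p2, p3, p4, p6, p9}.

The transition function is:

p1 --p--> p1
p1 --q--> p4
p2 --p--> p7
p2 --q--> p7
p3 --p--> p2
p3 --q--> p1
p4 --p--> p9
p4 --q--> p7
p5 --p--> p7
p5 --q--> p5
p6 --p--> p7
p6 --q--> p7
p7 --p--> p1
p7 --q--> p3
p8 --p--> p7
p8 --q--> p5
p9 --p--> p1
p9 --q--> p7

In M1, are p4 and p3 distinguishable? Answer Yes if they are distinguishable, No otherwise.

No

Reachable states from the start: {p1,p2,p3,p4,p5,p7,p8,p9}. Unreachable: {p6} — drop them.
P0 = {p2,p3,p4,p9} | {p1,p5,p7,p8}.
Refine {p2,p3,p4,p9} on symbol p: members go to different blocks, giving {p2,p9} and {p3,p4}.
On input q, block {p1,p5,p7,p8} splits into {p1,p7} and {p5,p8}.
The partition is now stable with 4 blocks: {p2,p9} | {p1,p7} | {p3,p4} | {p5,p8}.
p4 and p3 lie in the same block of the stable partition, so they are equivalent — no string distinguishes them.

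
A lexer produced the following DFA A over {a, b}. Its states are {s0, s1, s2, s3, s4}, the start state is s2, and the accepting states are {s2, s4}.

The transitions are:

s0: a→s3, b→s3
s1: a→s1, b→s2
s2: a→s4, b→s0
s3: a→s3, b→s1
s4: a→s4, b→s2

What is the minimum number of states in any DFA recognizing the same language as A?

5

All states are reachable from the start state.
Start with accepting vs non-accepting: {s2,s4} | {s0,s1,s3}.
Refine {s2,s4} on symbol b: members go to different blocks, giving {s2} and {s4}.
Refine {s0,s1,s3} on symbol b: members go to different blocks, giving {s0,s3} and {s1}.
Refine {s0,s3} on symbol b: members go to different blocks, giving {s0} and {s3}.
The partition is now stable with 5 blocks: {s2} | {s0} | {s4} | {s1} | {s3}.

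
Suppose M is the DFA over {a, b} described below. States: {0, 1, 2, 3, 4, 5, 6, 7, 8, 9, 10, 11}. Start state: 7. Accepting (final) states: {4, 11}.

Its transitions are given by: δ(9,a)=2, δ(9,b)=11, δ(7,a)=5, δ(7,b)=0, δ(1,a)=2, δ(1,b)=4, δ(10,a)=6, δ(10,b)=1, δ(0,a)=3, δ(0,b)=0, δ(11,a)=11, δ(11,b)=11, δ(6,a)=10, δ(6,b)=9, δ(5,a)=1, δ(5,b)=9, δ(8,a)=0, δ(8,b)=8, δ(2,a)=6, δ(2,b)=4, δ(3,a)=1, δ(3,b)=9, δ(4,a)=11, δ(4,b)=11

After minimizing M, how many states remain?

Reachable states from the start: {0,1,2,3,4,5,6,7,9,10,11}. Unreachable: {8} — drop them.
Start with accepting vs non-accepting: {4,11} | {0,1,2,3,5,6,7,9,10}.
Refine {0,1,2,3,5,6,7,9,10} on symbol b: members go to different blocks, giving {0,3,5,6,7,10} and {1,2,9}.
On input a, block {0,3,5,6,7,10} splits into {0,6,7,10} and {3,5}.
Refine {0,6,7,10} on symbol a: members go to different blocks, giving {0,7} and {6,10}.
Refine {1,2,9} on symbol a: members go to different blocks, giving {1,9} and {2}.
No further refinement is possible. Final partition (6 blocks): {4,11} | {0,7} | {1,9} | {3,5} | {6,10} | {2}.

6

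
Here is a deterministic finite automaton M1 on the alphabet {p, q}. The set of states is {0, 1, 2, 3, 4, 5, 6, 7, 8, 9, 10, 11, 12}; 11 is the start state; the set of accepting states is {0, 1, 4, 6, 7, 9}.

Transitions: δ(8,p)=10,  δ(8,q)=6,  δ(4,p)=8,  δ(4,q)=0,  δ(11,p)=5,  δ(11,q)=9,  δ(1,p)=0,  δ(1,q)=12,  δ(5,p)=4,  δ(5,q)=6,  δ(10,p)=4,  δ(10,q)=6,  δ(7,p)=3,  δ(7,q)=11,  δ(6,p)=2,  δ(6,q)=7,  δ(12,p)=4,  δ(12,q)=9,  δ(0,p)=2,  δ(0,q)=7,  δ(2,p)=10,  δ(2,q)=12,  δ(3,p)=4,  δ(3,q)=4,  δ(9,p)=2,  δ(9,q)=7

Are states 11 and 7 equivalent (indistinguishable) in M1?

Reachable states from the start: {0,2,3,4,5,6,7,8,9,10,11,12}. Unreachable: {1} — drop them.
P0 = {0,4,6,7,9} | {2,3,5,8,10,11,12}.
Split {0,4,6,7,9} by δ(·,q) → {0,4,6,9} and {7}.
On input q, block {0,4,6,9} splits into {0,6,9} and {4}.
Split {2,3,5,8,10,11,12} by δ(·,p) → {3,5,10,12} and {2,8,11}.
On input q, block {3,5,10,12} splits into {5,10,12} and {3}.
Split {2,8,11} by δ(·,q) → {8,11} and {2}.
No further refinement is possible. Final partition (7 blocks): {0,6,9} | {5,10,12} | {7} | {4} | {8,11} | {3} | {2}.
11 and 7 end up in different blocks, so they are distinguishable. For instance, the string 'ε' is accepted from only 7.

No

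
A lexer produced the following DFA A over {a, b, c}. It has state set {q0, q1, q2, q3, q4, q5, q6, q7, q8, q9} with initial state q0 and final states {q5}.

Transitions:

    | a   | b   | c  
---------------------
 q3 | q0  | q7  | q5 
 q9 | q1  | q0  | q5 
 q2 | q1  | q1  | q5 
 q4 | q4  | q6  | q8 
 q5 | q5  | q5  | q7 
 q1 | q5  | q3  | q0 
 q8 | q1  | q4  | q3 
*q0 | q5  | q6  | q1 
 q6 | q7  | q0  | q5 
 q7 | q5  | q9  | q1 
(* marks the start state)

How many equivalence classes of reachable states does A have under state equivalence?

Reachable states from the start: {q0,q1,q3,q5,q6,q7,q9}. Unreachable: {q2,q4,q8} — drop them.
Initial partition by acceptance: {q5} | {q0,q1,q3,q6,q7,q9}.
On input a, block {q0,q1,q3,q6,q7,q9} splits into {q0,q1,q7} and {q3,q6,q9}.
No further refinement is possible. Final partition (3 blocks): {q5} | {q0,q1,q7} | {q3,q6,q9}.

3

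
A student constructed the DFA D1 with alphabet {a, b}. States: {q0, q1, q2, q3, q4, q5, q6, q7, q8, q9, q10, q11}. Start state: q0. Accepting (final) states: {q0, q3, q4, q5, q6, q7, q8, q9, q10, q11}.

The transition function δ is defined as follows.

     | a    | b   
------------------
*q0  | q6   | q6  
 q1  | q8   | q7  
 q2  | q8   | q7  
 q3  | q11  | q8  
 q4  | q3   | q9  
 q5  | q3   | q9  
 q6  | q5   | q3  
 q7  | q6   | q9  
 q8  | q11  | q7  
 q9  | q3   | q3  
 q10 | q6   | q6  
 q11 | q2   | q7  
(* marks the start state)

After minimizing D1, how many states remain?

9

First remove the unreachable states {q1,q4,q10}; 9 states remain.
P0 = {q0,q3,q5,q6,q7,q8,q9,q11} | {q2}.
Split {q0,q3,q5,q6,q7,q8,q9,q11} by δ(·,a) → {q0,q3,q5,q6,q7,q8,q9} and {q11}.
On input a, block {q0,q3,q5,q6,q7,q8,q9} splits into {q0,q5,q6,q7,q9} and {q3,q8}.
Refine {q0,q5,q6,q7,q9} on symbol a: members go to different blocks, giving {q0,q6,q7} and {q5,q9}.
Split {q0,q6,q7} by δ(·,a) → {q0,q7} and {q6}.
Split {q0,q7} by δ(·,b) → {q0} and {q7}.
Refine {q3,q8} on symbol b: members go to different blocks, giving {q3} and {q8}.
Refine {q5,q9} on symbol b: members go to different blocks, giving {q5} and {q9}.
No further refinement is possible. Final partition (9 blocks): {q0} | {q2} | {q11} | {q3} | {q5} | {q6} | {q7} | {q8} | {q9}.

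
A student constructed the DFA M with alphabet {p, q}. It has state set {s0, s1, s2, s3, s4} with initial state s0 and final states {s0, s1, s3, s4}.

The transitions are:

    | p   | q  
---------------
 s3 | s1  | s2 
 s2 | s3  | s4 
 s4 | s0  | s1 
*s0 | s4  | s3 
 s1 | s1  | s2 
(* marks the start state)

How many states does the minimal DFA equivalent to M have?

All states are reachable from the start state.
P0 = {s0,s1,s3,s4} | {s2}.
Split {s0,s1,s3,s4} by δ(·,q) → {s0,s4} and {s1,s3}.
No further refinement is possible. Final partition (3 blocks): {s0,s4} | {s2} | {s1,s3}.

3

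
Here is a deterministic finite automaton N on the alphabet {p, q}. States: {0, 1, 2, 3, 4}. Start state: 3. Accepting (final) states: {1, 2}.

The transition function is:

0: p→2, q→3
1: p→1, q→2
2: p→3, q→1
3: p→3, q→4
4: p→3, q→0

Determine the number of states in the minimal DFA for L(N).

5

P0 = {1,2} | {0,3,4}.
On input p, block {1,2} splits into {1} and {2}.
On input p, block {0,3,4} splits into {3,4} and {0}.
On input q, block {3,4} splits into {3} and {4}.
No further refinement is possible. Final partition (5 blocks): {1} | {3} | {2} | {0} | {4}.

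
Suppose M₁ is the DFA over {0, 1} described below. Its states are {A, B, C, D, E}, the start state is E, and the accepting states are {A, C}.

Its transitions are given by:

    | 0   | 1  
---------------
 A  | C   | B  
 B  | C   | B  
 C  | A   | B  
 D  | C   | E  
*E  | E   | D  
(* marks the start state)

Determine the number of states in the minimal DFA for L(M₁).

P0 = {A,C} | {B,D,E}.
Split {B,D,E} by δ(·,0) → {B,D} and {E}.
On input 1, block {B,D} splits into {B} and {D}.
Stable partition: {A,C} | {B} | {E} | {D} — 4 equivalence classes.

4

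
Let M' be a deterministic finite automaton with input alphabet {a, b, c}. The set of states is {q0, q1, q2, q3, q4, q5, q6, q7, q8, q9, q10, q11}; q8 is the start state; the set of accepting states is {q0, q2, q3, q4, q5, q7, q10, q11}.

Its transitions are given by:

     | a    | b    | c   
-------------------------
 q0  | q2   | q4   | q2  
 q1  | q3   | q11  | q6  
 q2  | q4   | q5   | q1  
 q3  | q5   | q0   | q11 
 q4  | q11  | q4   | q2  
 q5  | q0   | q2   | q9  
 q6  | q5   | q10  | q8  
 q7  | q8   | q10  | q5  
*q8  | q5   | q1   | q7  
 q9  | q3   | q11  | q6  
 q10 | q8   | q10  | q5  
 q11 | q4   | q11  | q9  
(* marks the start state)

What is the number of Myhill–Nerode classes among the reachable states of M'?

Every state is reachable, so we keep all 12.
Initial partition by acceptance: {q0,q2,q3,q4,q5,q7,q10,q11} | {q1,q6,q8,q9}.
Refine {q0,q2,q3,q4,q5,q7,q10,q11} on symbol a: members go to different blocks, giving {q0,q2,q3,q4,q5,q11} and {q7,q10}.
Split {q0,q2,q3,q4,q5,q11} by δ(·,c) → {q0,q3,q4} and {q2,q5,q11}.
On input a, block {q1,q6,q8,q9} splits into {q1,q9} and {q6,q8}.
Refine {q6,q8} on symbol b: members go to different blocks, giving {q6} and {q8}.
Stable partition: {q0,q3,q4} | {q1,q9} | {q7,q10} | {q2,q5,q11} | {q6} | {q8} — 6 equivalence classes.

6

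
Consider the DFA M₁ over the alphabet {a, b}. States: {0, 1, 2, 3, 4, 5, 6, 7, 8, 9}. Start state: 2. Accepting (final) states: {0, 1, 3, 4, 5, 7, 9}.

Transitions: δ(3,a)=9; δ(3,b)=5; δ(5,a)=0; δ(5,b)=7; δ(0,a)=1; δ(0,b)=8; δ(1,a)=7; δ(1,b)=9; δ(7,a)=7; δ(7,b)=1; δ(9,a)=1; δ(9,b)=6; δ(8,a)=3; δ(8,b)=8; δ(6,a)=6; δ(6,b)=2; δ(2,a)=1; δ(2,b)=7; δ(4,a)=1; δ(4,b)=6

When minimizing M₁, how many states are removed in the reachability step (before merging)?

5

Starting at 2 and following transitions, the reachable set is {1, 2, 6, 7, 9}. That leaves 0, 3, 4, 5, 8 unreachable — 5 in total.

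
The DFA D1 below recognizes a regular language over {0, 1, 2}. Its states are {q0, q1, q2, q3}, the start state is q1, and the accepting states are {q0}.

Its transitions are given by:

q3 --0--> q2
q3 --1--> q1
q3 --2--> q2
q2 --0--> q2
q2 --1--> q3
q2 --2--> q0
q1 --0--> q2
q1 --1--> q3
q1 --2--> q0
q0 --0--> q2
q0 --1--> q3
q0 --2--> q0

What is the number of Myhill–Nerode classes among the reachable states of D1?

3

Every state is reachable, so we keep all 4.
Initial partition by acceptance: {q0} | {q1,q2,q3}.
On input 2, block {q1,q2,q3} splits into {q1,q2} and {q3}.
Stable partition: {q0} | {q1,q2} | {q3} — 3 equivalence classes.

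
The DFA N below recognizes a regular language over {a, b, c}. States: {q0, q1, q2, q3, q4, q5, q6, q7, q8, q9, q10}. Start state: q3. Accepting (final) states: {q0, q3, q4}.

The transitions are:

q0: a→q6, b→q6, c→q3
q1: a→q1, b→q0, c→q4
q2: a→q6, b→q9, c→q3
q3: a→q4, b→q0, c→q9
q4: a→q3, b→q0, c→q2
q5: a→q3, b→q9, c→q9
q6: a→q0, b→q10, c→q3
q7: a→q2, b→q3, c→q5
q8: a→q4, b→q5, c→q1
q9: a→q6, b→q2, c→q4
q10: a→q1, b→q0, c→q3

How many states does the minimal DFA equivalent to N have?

States {q5,q7,q8} cannot be reached from the start state, so discard them.
P0 = {q0,q3,q4} | {q1,q2,q6,q9,q10}.
Refine {q0,q3,q4} on symbol a: members go to different blocks, giving {q3,q4} and {q0}.
Refine {q1,q2,q6,q9,q10} on symbol a: members go to different blocks, giving {q1,q2,q9,q10} and {q6}.
Split {q1,q2,q9,q10} by δ(·,a) → {q1,q10} and {q2,q9}.
Stable partition: {q3,q4} | {q1,q10} | {q0} | {q6} | {q2,q9} — 5 equivalence classes.

5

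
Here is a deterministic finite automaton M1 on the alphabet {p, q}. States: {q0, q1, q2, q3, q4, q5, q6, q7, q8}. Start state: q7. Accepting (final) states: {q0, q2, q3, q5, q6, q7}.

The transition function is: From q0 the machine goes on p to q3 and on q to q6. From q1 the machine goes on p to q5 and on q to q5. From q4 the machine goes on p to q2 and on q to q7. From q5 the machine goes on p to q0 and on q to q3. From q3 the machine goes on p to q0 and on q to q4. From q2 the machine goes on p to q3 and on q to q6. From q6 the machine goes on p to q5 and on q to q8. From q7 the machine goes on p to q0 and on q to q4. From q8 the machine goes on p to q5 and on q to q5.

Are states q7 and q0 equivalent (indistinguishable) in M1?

No

First remove the unreachable states {q1}; 8 states remain.
Initial partition by acceptance: {q0,q2,q3,q5,q6,q7} | {q4,q8}.
Refine {q0,q2,q3,q5,q6,q7} on symbol q: members go to different blocks, giving {q0,q2,q5} and {q3,q6,q7}.
Refine {q0,q2,q5} on symbol p: members go to different blocks, giving {q0,q2} and {q5}.
Refine {q4,q8} on symbol p: members go to different blocks, giving {q4} and {q8}.
Refine {q3,q6,q7} on symbol p: members go to different blocks, giving {q3,q7} and {q6}.
The partition is now stable with 6 blocks: {q0,q2} | {q4} | {q3,q7} | {q5} | {q8} | {q6}.
q7 and q0 end up in different blocks, so they are distinguishable. For instance, the string 'q' is accepted from only q0.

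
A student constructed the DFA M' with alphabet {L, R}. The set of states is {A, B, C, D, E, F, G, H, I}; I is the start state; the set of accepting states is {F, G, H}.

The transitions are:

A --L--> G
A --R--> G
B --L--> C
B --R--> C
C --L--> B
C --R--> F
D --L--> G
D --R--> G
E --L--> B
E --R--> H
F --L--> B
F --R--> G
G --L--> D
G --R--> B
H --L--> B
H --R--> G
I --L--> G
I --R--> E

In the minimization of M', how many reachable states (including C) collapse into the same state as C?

First remove the unreachable states {A}; 8 states remain.
Start with accepting vs non-accepting: {F,G,H} | {B,C,D,E,I}.
Refine {F,G,H} on symbol R: members go to different blocks, giving {F,H} and {G}.
On input L, block {B,C,D,E,I} splits into {B,C,E} and {D,I}.
Split {B,C,E} by δ(·,R) → {C,E} and {B}.
On input R, block {D,I} splits into {D} and {I}.
Stable partition: {F,H} | {C,E} | {G} | {D} | {B} | {I} — 6 equivalence classes.
State C belongs to the block {C,E}, which has 2 states.

2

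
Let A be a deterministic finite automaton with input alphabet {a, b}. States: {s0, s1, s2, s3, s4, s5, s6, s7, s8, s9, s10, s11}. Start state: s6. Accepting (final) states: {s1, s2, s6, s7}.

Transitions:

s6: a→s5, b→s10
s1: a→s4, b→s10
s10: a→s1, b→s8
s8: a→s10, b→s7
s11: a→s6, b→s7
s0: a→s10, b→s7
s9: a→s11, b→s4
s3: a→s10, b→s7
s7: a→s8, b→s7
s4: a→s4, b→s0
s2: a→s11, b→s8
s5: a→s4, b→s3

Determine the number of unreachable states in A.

BFS from s6 reaches {s0, s1, s3, s4, s5, s6, s7, s8, s10}; the 3 state(s) s2, s9, s11 are never visited.

3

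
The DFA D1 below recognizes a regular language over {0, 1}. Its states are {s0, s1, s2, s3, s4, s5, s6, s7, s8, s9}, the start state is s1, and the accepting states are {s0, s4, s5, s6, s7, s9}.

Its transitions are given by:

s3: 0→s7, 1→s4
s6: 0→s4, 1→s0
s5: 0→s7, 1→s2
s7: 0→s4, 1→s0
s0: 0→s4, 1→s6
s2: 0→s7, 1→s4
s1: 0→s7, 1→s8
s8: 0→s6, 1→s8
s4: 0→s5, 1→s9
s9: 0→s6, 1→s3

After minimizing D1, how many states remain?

5

P0 = {s0,s4,s5,s6,s7,s9} | {s1,s2,s3,s8}.
Split {s0,s4,s5,s6,s7,s9} by δ(·,1) → {s0,s4,s6,s7} and {s5,s9}.
Split {s0,s4,s6,s7} by δ(·,0) → {s0,s6,s7} and {s4}.
On input 1, block {s1,s2,s3,s8} splits into {s1,s8} and {s2,s3}.
The partition is now stable with 5 blocks: {s0,s6,s7} | {s1,s8} | {s5,s9} | {s4} | {s2,s3}.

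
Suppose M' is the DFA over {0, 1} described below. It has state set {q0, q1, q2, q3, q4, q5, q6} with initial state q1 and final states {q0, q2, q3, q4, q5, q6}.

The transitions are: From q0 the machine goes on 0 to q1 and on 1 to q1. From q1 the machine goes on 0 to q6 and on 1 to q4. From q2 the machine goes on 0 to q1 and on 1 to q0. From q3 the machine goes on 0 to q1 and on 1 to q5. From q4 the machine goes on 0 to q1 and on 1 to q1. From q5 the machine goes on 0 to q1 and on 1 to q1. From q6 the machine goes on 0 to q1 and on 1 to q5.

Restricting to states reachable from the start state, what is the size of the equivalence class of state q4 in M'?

2

Reachable states from the start: {q1,q4,q5,q6}. Unreachable: {q0,q2,q3} — drop them.
P0 = {q4,q5,q6} | {q1}.
Refine {q4,q5,q6} on symbol 1: members go to different blocks, giving {q4,q5} and {q6}.
Stable partition: {q4,q5} | {q1} | {q6} — 3 equivalence classes.
State q4 belongs to the block {q4,q5}, which has 2 states.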